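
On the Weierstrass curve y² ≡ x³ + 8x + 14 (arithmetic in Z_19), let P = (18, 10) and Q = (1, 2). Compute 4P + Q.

(17, 16)

First 4P:
Double-and-add on 4 = (100)₂. Start with P = (18, 10) for the leading 1-bit.
double: tangent at (18, 10): λ = (3·18² + 8)/(2·10) ≡ 11/1. 1⁻¹ ≡ 1 (mod 19), so λ ≡ 11·1 ≡ 11.
  x = λ² - 18 - 18 = 121 - 36 ≡ 9; y = λ·(18 - 9) - 10 ≡ 13. → (9, 13)
double: tangent at (9, 13): λ = (3·9² + 8)/(2·13) ≡ 4/7. 7⁻¹ ≡ 11 (mod 19) since 7·11 = 77 ≡ 1, so λ ≡ 4·11 ≡ 6.
  x = λ² - 9 - 9 = 36 - 18 ≡ 18; y = λ·(9 - 18) - 13 ≡ 9. → (18, 9)
4P = (18, 9).
Finally 4P + Q:
(18, 9) + (1, 2). λ = (2 - 9)/(1 - 18) ≡ 12/2 mod 19. 2⁻¹ ≡ 10 (mod 19) since 2·10 = 20 ≡ 1, so λ ≡ 6.
  x = λ² - 18 - 1 = 36 - 19 ≡ 17; y = λ·(18 - 17) - 9 ≡ 16. → (17, 16)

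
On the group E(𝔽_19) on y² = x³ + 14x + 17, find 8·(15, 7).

Write G = (15, 7).
Double-and-add on 8 = (1000)₂. Start with G = (15, 7) for the leading 1-bit.
double: tangent at (15, 7): λ = (3·15² + 14)/(2·7) ≡ 5/14. 14⁻¹ ≡ 15 (mod 19), so λ ≡ 5·15 ≡ 18.
  x = λ² - 15 - 15 = 324 - 30 ≡ 9; y = λ·(15 - 9) - 7 ≡ 6. → (9, 6)
double: tangent at (9, 6): λ = (3·9² + 14)/(2·6) ≡ 10/12. 12⁻¹ ≡ 8 (mod 19) since 12·8 = 96 ≡ 1, so λ ≡ 10·8 ≡ 4.
  x = λ² - 9 - 9 = 16 - 18 ≡ 17; y = λ·(9 - 17) - 6 ≡ 0. → (17, 0)
double: (17, 0) + (17, 0): same x and y₁ ≡ -y₂, so the sum is 𝒪.

O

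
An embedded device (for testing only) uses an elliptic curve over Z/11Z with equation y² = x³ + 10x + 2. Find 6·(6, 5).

(8, 0)

Write Q = (6, 5).
Double-and-add on 6 = (110)₂. Start with Q = (6, 5) for the leading 1-bit.
double: tangent at (6, 5): λ = (3·6² + 10)/(2·5) ≡ 8/10. 10⁻¹ ≡ 10 (mod 11), so λ ≡ 8·10 ≡ 3.
  x = λ² - 6 - 6 = 9 - 12 ≡ 8; y = λ·(6 - 8) - 5 ≡ 0. → (8, 0)
add Q: (8, 0) + (6, 5). λ = (5 - 0)/(6 - 8) ≡ 5/9 mod 11. 9⁻¹ ≡ 5 (mod 11), so λ ≡ 3.
  x = λ² - 8 - 6 = 9 - 14 ≡ 6; y = λ·(8 - 6) - 0 ≡ 6. → (6, 6)
double: tangent at (6, 6): λ = (3·6² + 10)/(2·6) ≡ 8/1. 1⁻¹ ≡ 1 (mod 11) since 1·1 = 1 ≡ 1, so λ ≡ 8·1 ≡ 8.
  x = λ² - 6 - 6 = 64 - 12 ≡ 8; y = λ·(6 - 8) - 6 ≡ 0. → (8, 0)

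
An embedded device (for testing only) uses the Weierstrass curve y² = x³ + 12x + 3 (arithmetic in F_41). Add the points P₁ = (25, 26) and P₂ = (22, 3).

(30, 4)

(25, 26) + (22, 3). λ = (3 - 26)/(22 - 25) ≡ 18/38 mod 41. 38⁻¹ ≡ 27 (mod 41) since 38·27 = 1026 ≡ 1, so λ ≡ 35.
  x = λ² - 25 - 22 = 1225 - 47 ≡ 30; y = λ·(25 - 30) - 26 ≡ 4. → (30, 4)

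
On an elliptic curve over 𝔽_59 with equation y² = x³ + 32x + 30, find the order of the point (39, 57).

2P: tangent at (39, 57): λ = (3·39² + 32)/(2·57) ≡ 52/55. 55⁻¹ ≡ 44 (mod 59), so λ ≡ 52·44 ≡ 46.
  x = λ² - 39 - 39 = 2116 - 78 ≡ 32; y = λ·(39 - 32) - 57 ≡ 29. → (32, 29)
3P: (32, 29) + (39, 57). λ = (57 - 29)/(39 - 32) ≡ 28/7 mod 59. 7⁻¹ ≡ 17 (mod 59), so λ ≡ 4.
  x = λ² - 32 - 39 = 16 - 71 ≡ 4; y = λ·(32 - 4) - 29 ≡ 24. → (4, 24)
4P: (4, 24) + (39, 57). λ = (57 - 24)/(39 - 4) ≡ 33/35 mod 59. 35⁻¹ ≡ 27 (mod 59) since 35·27 = 945 ≡ 1, so λ ≡ 6.
  x = λ² - 4 - 39 = 36 - 43 ≡ 52; y = λ·(4 - 52) - 24 ≡ 42. → (52, 42)
5P: (52, 42) + (39, 57). λ = (57 - 42)/(39 - 52) ≡ 15/46 mod 59. 46⁻¹ ≡ 9 (mod 59), so λ ≡ 17.
  x = λ² - 52 - 39 = 289 - 91 ≡ 21; y = λ·(52 - 21) - 42 ≡ 13. → (21, 13)
6P: (21, 13) + (39, 57). λ = (57 - 13)/(39 - 21) ≡ 44/18 mod 59. 18⁻¹ ≡ 23 (mod 59), so λ ≡ 9.
  x = λ² - 21 - 39 = 81 - 60 ≡ 21; y = λ·(21 - 21) - 13 ≡ 46. → (21, 46)
7P: (21, 46) + (39, 57). λ = (57 - 46)/(39 - 21) ≡ 11/18 mod 59. 18⁻¹ ≡ 23 (mod 59) since 18·23 = 414 ≡ 1, so λ ≡ 17.
  x = λ² - 21 - 39 = 289 - 60 ≡ 52; y = λ·(21 - 52) - 46 ≡ 17. → (52, 17)
8P: (52, 17) + (39, 57). λ = (57 - 17)/(39 - 52) ≡ 40/46 mod 59. 46⁻¹ ≡ 9 (mod 59), so λ ≡ 6.
  x = λ² - 52 - 39 = 36 - 91 ≡ 4; y = λ·(52 - 4) - 17 ≡ 35. → (4, 35)
9P: (4, 35) + (39, 57). λ = (57 - 35)/(39 - 4) ≡ 22/35 mod 59. 35⁻¹ ≡ 27 (mod 59) since 35·27 = 945 ≡ 1, so λ ≡ 4.
  x = λ² - 4 - 39 = 16 - 43 ≡ 32; y = λ·(4 - 32) - 35 ≡ 30. → (32, 30)
10P: (32, 30) + (39, 57). λ = (57 - 30)/(39 - 32) ≡ 27/7 mod 59. 7⁻¹ ≡ 17 (mod 59), so λ ≡ 46.
  x = λ² - 32 - 39 = 2116 - 71 ≡ 39; y = λ·(32 - 39) - 30 ≡ 2. → (39, 2)
11P: (39, 2) + (39, 57): same x and y₁ ≡ -y₂, so the sum is O.
11P = O, so the order is 11.

11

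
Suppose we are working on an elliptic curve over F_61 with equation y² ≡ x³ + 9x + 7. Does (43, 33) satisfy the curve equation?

yes

y² = 33² ≡ 52; x³ + 9x + 7 = 79901 ≡ 52 (mod 61). 52 = 52.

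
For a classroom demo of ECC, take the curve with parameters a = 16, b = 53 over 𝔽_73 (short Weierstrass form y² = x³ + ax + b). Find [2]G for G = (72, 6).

tangent at (72, 6): λ = (3·72² + 16)/(2·6) ≡ 19/12. 12⁻¹ ≡ 67 (mod 73) since 12·67 = 804 ≡ 1, so λ ≡ 19·67 ≡ 32.
  x = λ² - 72 - 72 = 1024 - 144 ≡ 4; y = λ·(72 - 4) - 6 ≡ 53. → (4, 53)

(4, 53)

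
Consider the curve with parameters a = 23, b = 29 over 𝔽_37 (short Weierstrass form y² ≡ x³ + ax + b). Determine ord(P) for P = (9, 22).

8

2P: tangent at (9, 22): λ = (3·9² + 23)/(2·22) ≡ 7/7. 7⁻¹ ≡ 16 (mod 37) since 7·16 = 112 ≡ 1, so λ ≡ 7·16 ≡ 1.
  x = λ² - 9 - 9 = 1 - 18 ≡ 20; y = λ·(9 - 20) - 22 ≡ 4. → (20, 4)
3P: (20, 4) + (9, 22). λ = (22 - 4)/(9 - 20) ≡ 18/26 mod 37. 26⁻¹ ≡ 10 (mod 37) since 26·10 = 260 ≡ 1, so λ ≡ 32.
  x = λ² - 20 - 9 = 1024 - 29 ≡ 33; y = λ·(20 - 33) - 4 ≡ 24. → (33, 24)
4P: (33, 24) + (9, 22). λ = (22 - 24)/(9 - 33) ≡ 35/13 mod 37. 13⁻¹ ≡ 20 (mod 37), so λ ≡ 34.
  x = λ² - 33 - 9 = 1156 - 42 ≡ 4; y = λ·(33 - 4) - 24 ≡ 0. → (4, 0)
5P: (4, 0) + (9, 22). λ = (22 - 0)/(9 - 4) ≡ 22/5 mod 37. 5⁻¹ ≡ 15 (mod 37), so λ ≡ 34.
  x = λ² - 4 - 9 = 1156 - 13 ≡ 33; y = λ·(4 - 33) - 0 ≡ 13. → (33, 13)
6P: (33, 13) + (9, 22). λ = (22 - 13)/(9 - 33) ≡ 9/13 mod 37. 13⁻¹ ≡ 20 (mod 37) since 13·20 = 260 ≡ 1, so λ ≡ 32.
  x = λ² - 33 - 9 = 1024 - 42 ≡ 20; y = λ·(33 - 20) - 13 ≡ 33. → (20, 33)
7P: (20, 33) + (9, 22). λ = (22 - 33)/(9 - 20) ≡ 26/26 mod 37. 26⁻¹ ≡ 10 (mod 37) since 26·10 = 260 ≡ 1, so λ ≡ 1.
  x = λ² - 20 - 9 = 1 - 29 ≡ 9; y = λ·(20 - 9) - 33 ≡ 15. → (9, 15)
8P: (9, 15) + (9, 22): same x and y₁ ≡ -y₂, so the sum is O.
8P = O, so the order is 8.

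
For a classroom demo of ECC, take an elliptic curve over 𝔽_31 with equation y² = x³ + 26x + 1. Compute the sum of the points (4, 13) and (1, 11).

(4, 13) + (1, 11). λ = (11 - 13)/(1 - 4) ≡ 29/28 mod 31. 28⁻¹ ≡ 10 (mod 31) since 28·10 = 280 ≡ 1, so λ ≡ 11.
  x = λ² - 4 - 1 = 121 - 5 ≡ 23; y = λ·(4 - 23) - 13 ≡ 26. → (23, 26)

(23, 26)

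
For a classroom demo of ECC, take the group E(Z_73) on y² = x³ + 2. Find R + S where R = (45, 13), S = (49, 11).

(45, 13) + (49, 11). λ = (11 - 13)/(49 - 45) ≡ 71/4 mod 73. 4⁻¹ ≡ 55 (mod 73), so λ ≡ 36.
  x = λ² - 45 - 49 = 1296 - 94 ≡ 34; y = λ·(45 - 34) - 13 ≡ 18. → (34, 18)

(34, 18)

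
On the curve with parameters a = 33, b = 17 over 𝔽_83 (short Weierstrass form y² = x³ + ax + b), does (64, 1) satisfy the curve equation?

y² = 1² ≡ 1; x³ + 33x + 17 = 264273 ≡ 1 (mod 83). 1 = 1.

yes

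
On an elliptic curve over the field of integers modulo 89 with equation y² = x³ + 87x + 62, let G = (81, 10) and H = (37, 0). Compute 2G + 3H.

First 2G:
Repeated addition: build up to 2G.
2G: tangent at (81, 10): λ = (3·81² + 87)/(2·10) ≡ 12/20. 20⁻¹ ≡ 49 (mod 89), so λ ≡ 12·49 ≡ 54.
  x = λ² - 81 - 81 = 2916 - 162 ≡ 84; y = λ·(81 - 84) - 10 ≡ 6. → (84, 6)
2G = (84, 6).
Next 3H:
Repeated addition: build up to 3H.
2H: (37, 0) + (37, 0): same x and y₁ ≡ -y₂, so the sum is O.
3H: O + (37, 0) = (37, 0) (identity).
3H = (37, 0).
Finally 2G + 3H:
(84, 6) + (37, 0). λ = (0 - 6)/(37 - 84) ≡ 83/42 mod 89. 42⁻¹ ≡ 53 (mod 89) since 42·53 = 2226 ≡ 1, so λ ≡ 38.
  x = λ² - 84 - 37 = 1444 - 121 ≡ 77; y = λ·(84 - 77) - 6 ≡ 82. → (77, 82)

(77, 82)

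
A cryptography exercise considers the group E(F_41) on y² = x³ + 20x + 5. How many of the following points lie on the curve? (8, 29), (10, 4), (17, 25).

3

(8, 29): 29² ≡ 21, rhs ≡ 21 → on.
(10, 4): 4² ≡ 16, rhs ≡ 16 → on.
(17, 25): 25² ≡ 10, rhs ≡ 10 → on.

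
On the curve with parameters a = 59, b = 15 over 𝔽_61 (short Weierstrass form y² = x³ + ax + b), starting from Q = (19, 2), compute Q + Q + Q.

(23, 27)

Repeated addition: build up to 3Q.
2Q: tangent at (19, 2): λ = (3·19² + 59)/(2·2) ≡ 44/4. 4⁻¹ ≡ 46 (mod 61), so λ ≡ 44·46 ≡ 11.
  x = λ² - 19 - 19 = 121 - 38 ≡ 22; y = λ·(19 - 22) - 2 ≡ 26. → (22, 26)
3Q: (22, 26) + (19, 2). λ = (2 - 26)/(19 - 22) ≡ 37/58 mod 61. 58⁻¹ ≡ 20 (mod 61), so λ ≡ 8.
  x = λ² - 22 - 19 = 64 - 41 ≡ 23; y = λ·(22 - 23) - 26 ≡ 27. → (23, 27)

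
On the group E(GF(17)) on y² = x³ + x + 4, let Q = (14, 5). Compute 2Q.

tangent at (14, 5): λ = (3·14² + 1)/(2·5) ≡ 11/10. 10⁻¹ ≡ 12 (mod 17), so λ ≡ 11·12 ≡ 13.
  x = λ² - 14 - 14 = 169 - 28 ≡ 5; y = λ·(14 - 5) - 5 ≡ 10. → (5, 10)

(5, 10)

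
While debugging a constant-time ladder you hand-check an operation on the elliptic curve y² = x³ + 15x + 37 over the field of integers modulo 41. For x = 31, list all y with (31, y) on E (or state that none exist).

x³ + 15x + 37 = 30293 ≡ 35 (mod 41).
35 is a non-residue mod 41; no y exists.

none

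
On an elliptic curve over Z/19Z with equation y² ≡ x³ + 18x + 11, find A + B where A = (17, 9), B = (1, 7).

(17, 9) + (1, 7). λ = (7 - 9)/(1 - 17) ≡ 17/3 mod 19. 3⁻¹ ≡ 13 (mod 19), so λ ≡ 12.
  x = λ² - 17 - 1 = 144 - 18 ≡ 12; y = λ·(17 - 12) - 9 ≡ 13. → (12, 13)

(12, 13)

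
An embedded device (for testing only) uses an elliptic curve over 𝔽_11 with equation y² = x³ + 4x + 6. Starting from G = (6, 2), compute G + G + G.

(6, 9)

Repeated addition: build up to 3G.
2G: tangent at (6, 2): λ = (3·6² + 4)/(2·2) ≡ 2/4. 4⁻¹ ≡ 3 (mod 11), so λ ≡ 2·3 ≡ 6.
  x = λ² - 6 - 6 = 36 - 12 ≡ 2; y = λ·(6 - 2) - 2 ≡ 0. → (2, 0)
3G: (2, 0) + (6, 2). λ = (2 - 0)/(6 - 2) ≡ 2/4 mod 11. 4⁻¹ ≡ 3 (mod 11), so λ ≡ 6.
  x = λ² - 2 - 6 = 36 - 8 ≡ 6; y = λ·(2 - 6) - 0 ≡ 9. → (6, 9)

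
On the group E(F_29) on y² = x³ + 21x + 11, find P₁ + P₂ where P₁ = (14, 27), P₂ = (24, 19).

(16, 21)

(14, 27) + (24, 19). λ = (19 - 27)/(24 - 14) ≡ 21/10 mod 29. 10⁻¹ ≡ 3 (mod 29), so λ ≡ 5.
  x = λ² - 14 - 24 = 25 - 38 ≡ 16; y = λ·(14 - 16) - 27 ≡ 21. → (16, 21)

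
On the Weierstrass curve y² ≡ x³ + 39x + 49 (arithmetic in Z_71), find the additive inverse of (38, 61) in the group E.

-(38, 61) = (38, -61 mod 71) = (38, 10).

(38, 10)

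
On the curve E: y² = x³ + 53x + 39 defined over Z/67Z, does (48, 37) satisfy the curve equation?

no

y² = 37² ≡ 29; x³ + 53x + 39 = 113175 ≡ 12 (mod 67). 29 ≠ 12.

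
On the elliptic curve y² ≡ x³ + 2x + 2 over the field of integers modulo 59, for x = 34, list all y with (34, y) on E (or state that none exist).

x³ + 2x + 2 = 39374 ≡ 21 (mod 59).
Square roots of 21 mod 59: 27 and 32 (since 27² = 729 ≡ 21).

27, 32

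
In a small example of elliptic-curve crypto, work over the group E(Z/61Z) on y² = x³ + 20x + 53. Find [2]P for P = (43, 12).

(50, 24)

tangent at (43, 12): λ = (3·43² + 20)/(2·12) ≡ 16/24. 24⁻¹ ≡ 28 (mod 61) since 24·28 = 672 ≡ 1, so λ ≡ 16·28 ≡ 21.
  x = λ² - 43 - 43 = 441 - 86 ≡ 50; y = λ·(43 - 50) - 12 ≡ 24. → (50, 24)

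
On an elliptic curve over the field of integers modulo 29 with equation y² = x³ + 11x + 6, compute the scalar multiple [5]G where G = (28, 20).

Double-and-add on 5 = (101)₂. Start with G = (28, 20) for the leading 1-bit.
double: tangent at (28, 20): λ = (3·28² + 11)/(2·20) ≡ 14/11. 11⁻¹ ≡ 8 (mod 29), so λ ≡ 14·8 ≡ 25.
  x = λ² - 28 - 28 = 625 - 56 ≡ 18; y = λ·(28 - 18) - 20 ≡ 27. → (18, 27)
double: tangent at (18, 27): λ = (3·18² + 11)/(2·27) ≡ 26/25. 25⁻¹ ≡ 7 (mod 29), so λ ≡ 26·7 ≡ 8.
  x = λ² - 18 - 18 = 64 - 36 ≡ 28; y = λ·(18 - 28) - 27 ≡ 9. → (28, 9)
add G: (28, 9) + (28, 20): same x and y₁ ≡ -y₂, so the sum is O.

O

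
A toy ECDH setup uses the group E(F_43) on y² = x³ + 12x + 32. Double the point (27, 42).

(41, 0)

tangent at (27, 42): λ = (3·27² + 12)/(2·42) ≡ 6/41. 41⁻¹ ≡ 21 (mod 43), so λ ≡ 6·21 ≡ 40.
  x = λ² - 27 - 27 = 1600 - 54 ≡ 41; y = λ·(27 - 41) - 42 ≡ 0. → (41, 0)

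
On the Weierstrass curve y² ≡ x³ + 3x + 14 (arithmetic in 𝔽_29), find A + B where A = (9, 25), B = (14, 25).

(6, 4)

(9, 25) + (14, 25). λ = (25 - 25)/(14 - 9) ≡ 0/5 mod 29. 5⁻¹ ≡ 6 (mod 29), so λ ≡ 0.
  x = λ² - 9 - 14 = 0 - 23 ≡ 6; y = λ·(9 - 6) - 25 ≡ 4. → (6, 4)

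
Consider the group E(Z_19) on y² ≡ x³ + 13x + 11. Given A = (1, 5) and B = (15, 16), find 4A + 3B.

(15, 16)

First 4A:
Double-and-add on 4 = (100)₂. Start with A = (1, 5) for the leading 1-bit.
double: tangent at (1, 5): λ = (3·1² + 13)/(2·5) ≡ 16/10. 10⁻¹ ≡ 2 (mod 19), so λ ≡ 16·2 ≡ 13.
  x = λ² - 1 - 1 = 169 - 2 ≡ 15; y = λ·(1 - 15) - 5 ≡ 3. → (15, 3)
double: tangent at (15, 3): λ = (3·15² + 13)/(2·3) ≡ 4/6. 6⁻¹ ≡ 16 (mod 19), so λ ≡ 4·16 ≡ 7.
  x = λ² - 15 - 15 = 49 - 30 ≡ 0; y = λ·(15 - 0) - 3 ≡ 7. → (0, 7)
4A = (0, 7).
Next 3B:
Repeated addition: build up to 3B.
2B: tangent at (15, 16): λ = (3·15² + 13)/(2·16) ≡ 4/13. 13⁻¹ ≡ 3 (mod 19) since 13·3 = 39 ≡ 1, so λ ≡ 4·3 ≡ 12.
  x = λ² - 15 - 15 = 144 - 30 ≡ 0; y = λ·(15 - 0) - 16 ≡ 12. → (0, 12)
3B: (0, 12) + (15, 16). λ = (16 - 12)/(15 - 0) ≡ 4/15 mod 19. 15⁻¹ ≡ 14 (mod 19) since 15·14 = 210 ≡ 1, so λ ≡ 18.
  x = λ² - 0 - 15 = 324 - 15 ≡ 5; y = λ·(0 - 5) - 12 ≡ 12. → (5, 12)
3B = (5, 12).
Finally 4A + 3B:
(0, 7) + (5, 12). λ = (12 - 7)/(5 - 0) ≡ 5/5 mod 19. 5⁻¹ ≡ 4 (mod 19), so λ ≡ 1.
  x = λ² - 0 - 5 = 1 - 5 ≡ 15; y = λ·(0 - 15) - 7 ≡ 16. → (15, 16)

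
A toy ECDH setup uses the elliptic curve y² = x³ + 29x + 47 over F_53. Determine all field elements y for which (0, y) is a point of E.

x³ + 29x + 47 = 47 ≡ 47 (mod 53).
Square roots of 47 mod 53: 10 and 43 (since 10² = 100 ≡ 47).

10, 43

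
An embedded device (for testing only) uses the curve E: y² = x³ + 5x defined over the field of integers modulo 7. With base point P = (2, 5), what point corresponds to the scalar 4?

O

Repeated addition: build up to 4P.
2P: tangent at (2, 5): λ = (3·2² + 5)/(2·5) ≡ 3/3. 3⁻¹ ≡ 5 (mod 7) since 3·5 = 15 ≡ 1, so λ ≡ 3·5 ≡ 1.
  x = λ² - 2 - 2 = 1 - 4 ≡ 4; y = λ·(2 - 4) - 5 ≡ 0. → (4, 0)
3P: (4, 0) + (2, 5). λ = (5 - 0)/(2 - 4) ≡ 5/5 mod 7. 5⁻¹ ≡ 3 (mod 7) since 5·3 = 15 ≡ 1, so λ ≡ 1.
  x = λ² - 4 - 2 = 1 - 6 ≡ 2; y = λ·(4 - 2) - 0 ≡ 2. → (2, 2)
4P: (2, 2) + (2, 5): same x and y₁ ≡ -y₂, so the sum is 𝒪.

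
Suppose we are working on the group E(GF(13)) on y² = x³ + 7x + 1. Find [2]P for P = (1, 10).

tangent at (1, 10): λ = (3·1² + 7)/(2·10) ≡ 10/7. 7⁻¹ ≡ 2 (mod 13), so λ ≡ 10·2 ≡ 7.
  x = λ² - 1 - 1 = 49 - 2 ≡ 8; y = λ·(1 - 8) - 10 ≡ 6. → (8, 6)

(8, 6)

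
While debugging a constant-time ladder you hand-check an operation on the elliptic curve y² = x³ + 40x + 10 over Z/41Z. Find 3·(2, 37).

(1, 25)

Write G = (2, 37).
Repeated addition: build up to 3G.
2G: tangent at (2, 37): λ = (3·2² + 40)/(2·37) ≡ 11/33. 33⁻¹ ≡ 5 (mod 41) since 33·5 = 165 ≡ 1, so λ ≡ 11·5 ≡ 14.
  x = λ² - 2 - 2 = 196 - 4 ≡ 28; y = λ·(2 - 28) - 37 ≡ 9. → (28, 9)
3G: (28, 9) + (2, 37). λ = (37 - 9)/(2 - 28) ≡ 28/15 mod 41. 15⁻¹ ≡ 11 (mod 41) since 15·11 = 165 ≡ 1, so λ ≡ 21.
  x = λ² - 28 - 2 = 441 - 30 ≡ 1; y = λ·(28 - 1) - 9 ≡ 25. → (1, 25)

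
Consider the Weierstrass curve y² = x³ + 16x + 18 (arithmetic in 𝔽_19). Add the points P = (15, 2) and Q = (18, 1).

(3, 13)

(15, 2) + (18, 1). λ = (1 - 2)/(18 - 15) ≡ 18/3 mod 19. 3⁻¹ ≡ 13 (mod 19) since 3·13 = 39 ≡ 1, so λ ≡ 6.
  x = λ² - 15 - 18 = 36 - 33 ≡ 3; y = λ·(15 - 3) - 2 ≡ 13. → (3, 13)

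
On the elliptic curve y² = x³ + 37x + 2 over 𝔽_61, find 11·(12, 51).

Write G = (12, 51).
Double-and-add on 11 = (1011)₂. Start with G = (12, 51) for the leading 1-bit.
double: tangent at (12, 51): λ = (3·12² + 37)/(2·51) ≡ 42/41. 41⁻¹ ≡ 3 (mod 61), so λ ≡ 42·3 ≡ 4.
  x = λ² - 12 - 12 = 16 - 24 ≡ 53; y = λ·(12 - 53) - 51 ≡ 29. → (53, 29)
double: tangent at (53, 29): λ = (3·53² + 37)/(2·29) ≡ 46/58. 58⁻¹ ≡ 20 (mod 61), so λ ≡ 46·20 ≡ 5.
  x = λ² - 53 - 53 = 25 - 106 ≡ 41; y = λ·(53 - 41) - 29 ≡ 31. → (41, 31)
add G: (41, 31) + (12, 51). λ = (51 - 31)/(12 - 41) ≡ 20/32 mod 61. 32⁻¹ ≡ 21 (mod 61), so λ ≡ 54.
  x = λ² - 41 - 12 = 2916 - 53 ≡ 57; y = λ·(41 - 57) - 31 ≡ 20. → (57, 20)
double: tangent at (57, 20): λ = (3·57² + 37)/(2·20) ≡ 24/40. 40⁻¹ ≡ 29 (mod 61), so λ ≡ 24·29 ≡ 25.
  x = λ² - 57 - 57 = 625 - 114 ≡ 23; y = λ·(57 - 23) - 20 ≡ 37. → (23, 37)
add G: (23, 37) + (12, 51). λ = (51 - 37)/(12 - 23) ≡ 14/50 mod 61. 50⁻¹ ≡ 11 (mod 61) since 50·11 = 550 ≡ 1, so λ ≡ 32.
  x = λ² - 23 - 12 = 1024 - 35 ≡ 13; y = λ·(23 - 13) - 37 ≡ 39. → (13, 39)

(13, 39)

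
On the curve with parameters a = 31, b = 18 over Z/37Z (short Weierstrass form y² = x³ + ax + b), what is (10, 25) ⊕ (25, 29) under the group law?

(10, 25) + (25, 29). λ = (29 - 25)/(25 - 10) ≡ 4/15 mod 37. 15⁻¹ ≡ 5 (mod 37) since 15·5 = 75 ≡ 1, so λ ≡ 20.
  x = λ² - 10 - 25 = 400 - 35 ≡ 32; y = λ·(10 - 32) - 25 ≡ 16. → (32, 16)

(32, 16)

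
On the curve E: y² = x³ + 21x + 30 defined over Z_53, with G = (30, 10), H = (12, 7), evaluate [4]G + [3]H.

(22, 13)

First 4G:
Repeated addition: build up to 4G.
2G: tangent at (30, 10): λ = (3·30² + 21)/(2·10) ≡ 18/20. 20⁻¹ ≡ 8 (mod 53), so λ ≡ 18·8 ≡ 38.
  x = λ² - 30 - 30 = 1444 - 60 ≡ 6; y = λ·(30 - 6) - 10 ≡ 1. → (6, 1)
3G: (6, 1) + (30, 10). λ = (10 - 1)/(30 - 6) ≡ 9/24 mod 53. 24⁻¹ ≡ 42 (mod 53) since 24·42 = 1008 ≡ 1, so λ ≡ 7.
  x = λ² - 6 - 30 = 49 - 36 ≡ 13; y = λ·(6 - 13) - 1 ≡ 3. → (13, 3)
4G: (13, 3) + (30, 10). λ = (10 - 3)/(30 - 13) ≡ 7/17 mod 53. 17⁻¹ ≡ 25 (mod 53) since 17·25 = 425 ≡ 1, so λ ≡ 16.
  x = λ² - 13 - 30 = 256 - 43 ≡ 1; y = λ·(13 - 1) - 3 ≡ 30. → (1, 30)
4G = (1, 30).
Next 3H:
Repeated addition: build up to 3H.
2H: tangent at (12, 7): λ = (3·12² + 21)/(2·7) ≡ 29/14. 14⁻¹ ≡ 19 (mod 53) since 14·19 = 266 ≡ 1, so λ ≡ 29·19 ≡ 21.
  x = λ² - 12 - 12 = 441 - 24 ≡ 46; y = λ·(12 - 46) - 7 ≡ 21. → (46, 21)
3H: (46, 21) + (12, 7). λ = (7 - 21)/(12 - 46) ≡ 39/19 mod 53. 19⁻¹ ≡ 14 (mod 53), so λ ≡ 16.
  x = λ² - 46 - 12 = 256 - 58 ≡ 39; y = λ·(46 - 39) - 21 ≡ 38. → (39, 38)
3H = (39, 38).
Finally 4G + 3H:
(1, 30) + (39, 38). λ = (38 - 30)/(39 - 1) ≡ 8/38 mod 53. 38⁻¹ ≡ 7 (mod 53) since 38·7 = 266 ≡ 1, so λ ≡ 3.
  x = λ² - 1 - 39 = 9 - 40 ≡ 22; y = λ·(1 - 22) - 30 ≡ 13. → (22, 13)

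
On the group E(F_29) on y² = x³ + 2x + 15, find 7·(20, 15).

Write P = (20, 15).
Double-and-add on 7 = (111)₂. Start with P = (20, 15) for the leading 1-bit.
double: tangent at (20, 15): λ = (3·20² + 2)/(2·15) ≡ 13/1. 1⁻¹ ≡ 1 (mod 29), so λ ≡ 13·1 ≡ 13.
  x = λ² - 20 - 20 = 169 - 40 ≡ 13; y = λ·(20 - 13) - 15 ≡ 18. → (13, 18)
add P: (13, 18) + (20, 15). λ = (15 - 18)/(20 - 13) ≡ 26/7 mod 29. 7⁻¹ ≡ 25 (mod 29) since 7·25 = 175 ≡ 1, so λ ≡ 12.
  x = λ² - 13 - 20 = 144 - 33 ≡ 24; y = λ·(13 - 24) - 18 ≡ 24. → (24, 24)
double: tangent at (24, 24): λ = (3·24² + 2)/(2·24) ≡ 19/19. 19⁻¹ ≡ 26 (mod 29), so λ ≡ 19·26 ≡ 1.
  x = λ² - 24 - 24 = 1 - 48 ≡ 11; y = λ·(24 - 11) - 24 ≡ 18. → (11, 18)
add P: (11, 18) + (20, 15). λ = (15 - 18)/(20 - 11) ≡ 26/9 mod 29. 9⁻¹ ≡ 13 (mod 29) since 9·13 = 117 ≡ 1, so λ ≡ 19.
  x = λ² - 11 - 20 = 361 - 31 ≡ 11; y = λ·(11 - 11) - 18 ≡ 11. → (11, 11)

(11, 11)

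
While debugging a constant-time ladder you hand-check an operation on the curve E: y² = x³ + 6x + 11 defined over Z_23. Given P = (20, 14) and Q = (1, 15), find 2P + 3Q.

(17, 14)

First 2P:
Repeated addition: build up to 2P.
2P: tangent at (20, 14): λ = (3·20² + 6)/(2·14) ≡ 10/5. 5⁻¹ ≡ 14 (mod 23) since 5·14 = 70 ≡ 1, so λ ≡ 10·14 ≡ 2.
  x = λ² - 20 - 20 = 4 - 40 ≡ 10; y = λ·(20 - 10) - 14 ≡ 6. → (10, 6)
2P = (10, 6).
Next 3Q:
Repeated addition: build up to 3Q.
2Q: tangent at (1, 15): λ = (3·1² + 6)/(2·15) ≡ 9/7. 7⁻¹ ≡ 10 (mod 23) since 7·10 = 70 ≡ 1, so λ ≡ 9·10 ≡ 21.
  x = λ² - 1 - 1 = 441 - 2 ≡ 2; y = λ·(1 - 2) - 15 ≡ 10. → (2, 10)
3Q: (2, 10) + (1, 15). λ = (15 - 10)/(1 - 2) ≡ 5/22 mod 23. 22⁻¹ ≡ 22 (mod 23), so λ ≡ 18.
  x = λ² - 2 - 1 = 324 - 3 ≡ 22; y = λ·(2 - 22) - 10 ≡ 21. → (22, 21)
3Q = (22, 21).
Finally 2P + 3Q:
(10, 6) + (22, 21). λ = (21 - 6)/(22 - 10) ≡ 15/12 mod 23. 12⁻¹ ≡ 2 (mod 23), so λ ≡ 7.
  x = λ² - 10 - 22 = 49 - 32 ≡ 17; y = λ·(10 - 17) - 6 ≡ 14. → (17, 14)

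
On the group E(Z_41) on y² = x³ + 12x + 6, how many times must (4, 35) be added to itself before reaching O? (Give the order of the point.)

2P: tangent at (4, 35): λ = (3·4² + 12)/(2·35) ≡ 19/29. 29⁻¹ ≡ 17 (mod 41), so λ ≡ 19·17 ≡ 36.
  x = λ² - 4 - 4 = 1296 - 8 ≡ 17; y = λ·(4 - 17) - 35 ≡ 30. → (17, 30)
3P: (17, 30) + (4, 35). λ = (35 - 30)/(4 - 17) ≡ 5/28 mod 41. 28⁻¹ ≡ 22 (mod 41) since 28·22 = 616 ≡ 1, so λ ≡ 28.
  x = λ² - 17 - 4 = 784 - 21 ≡ 25; y = λ·(17 - 25) - 30 ≡ 33. → (25, 33)
4P: (25, 33) + (4, 35). λ = (35 - 33)/(4 - 25) ≡ 2/20 mod 41. 20⁻¹ ≡ 39 (mod 41) since 20·39 = 780 ≡ 1, so λ ≡ 37.
  x = λ² - 25 - 4 = 1369 - 29 ≡ 28; y = λ·(25 - 28) - 33 ≡ 20. → (28, 20)
5P: (28, 20) + (4, 35). λ = (35 - 20)/(4 - 28) ≡ 15/17 mod 41. 17⁻¹ ≡ 29 (mod 41), so λ ≡ 25.
  x = λ² - 28 - 4 = 625 - 32 ≡ 19; y = λ·(28 - 19) - 20 ≡ 0. → (19, 0)
6P: (19, 0) + (4, 35). λ = (35 - 0)/(4 - 19) ≡ 35/26 mod 41. 26⁻¹ ≡ 30 (mod 41), so λ ≡ 25.
  x = λ² - 19 - 4 = 625 - 23 ≡ 28; y = λ·(19 - 28) - 0 ≡ 21. → (28, 21)
7P: (28, 21) + (4, 35). λ = (35 - 21)/(4 - 28) ≡ 14/17 mod 41. 17⁻¹ ≡ 29 (mod 41), so λ ≡ 37.
  x = λ² - 28 - 4 = 1369 - 32 ≡ 25; y = λ·(28 - 25) - 21 ≡ 8. → (25, 8)
8P: (25, 8) + (4, 35). λ = (35 - 8)/(4 - 25) ≡ 27/20 mod 41. 20⁻¹ ≡ 39 (mod 41) since 20·39 = 780 ≡ 1, so λ ≡ 28.
  x = λ² - 25 - 4 = 784 - 29 ≡ 17; y = λ·(25 - 17) - 8 ≡ 11. → (17, 11)
9P: (17, 11) + (4, 35). λ = (35 - 11)/(4 - 17) ≡ 24/28 mod 41. 28⁻¹ ≡ 22 (mod 41), so λ ≡ 36.
  x = λ² - 17 - 4 = 1296 - 21 ≡ 4; y = λ·(17 - 4) - 11 ≡ 6. → (4, 6)
10P: (4, 6) + (4, 35): same x and y₁ ≡ -y₂, so the sum is O.
10P = O, so the order is 10.

10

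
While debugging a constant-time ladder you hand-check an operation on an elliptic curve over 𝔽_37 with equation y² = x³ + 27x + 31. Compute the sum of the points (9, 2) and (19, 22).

(9, 2) + (19, 22). λ = (22 - 2)/(19 - 9) ≡ 20/10 mod 37. 10⁻¹ ≡ 26 (mod 37) since 10·26 = 260 ≡ 1, so λ ≡ 2.
  x = λ² - 9 - 19 = 4 - 28 ≡ 13; y = λ·(9 - 13) - 2 ≡ 27. → (13, 27)

(13, 27)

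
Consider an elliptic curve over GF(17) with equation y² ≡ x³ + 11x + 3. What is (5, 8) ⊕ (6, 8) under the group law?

(6, 9)

(5, 8) + (6, 8). λ = (8 - 8)/(6 - 5) ≡ 0/1 mod 17. 1⁻¹ ≡ 1 (mod 17), so λ ≡ 0.
  x = λ² - 5 - 6 = 0 - 11 ≡ 6; y = λ·(5 - 6) - 8 ≡ 9. → (6, 9)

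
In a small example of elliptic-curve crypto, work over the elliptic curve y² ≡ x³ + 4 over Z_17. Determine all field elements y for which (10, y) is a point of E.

1, 16

x³ + 0x + 4 = 1004 ≡ 1 (mod 17).
Square roots of 1 mod 17: 1 and 16 (since 1² = 1 ≡ 1).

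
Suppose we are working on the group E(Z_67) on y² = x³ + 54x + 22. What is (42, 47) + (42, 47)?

tangent at (42, 47): λ = (3·42² + 54)/(2·47) ≡ 53/27. 27⁻¹ ≡ 5 (mod 67), so λ ≡ 53·5 ≡ 64.
  x = λ² - 42 - 42 = 4096 - 84 ≡ 59; y = λ·(42 - 59) - 47 ≡ 4. → (59, 4)

(59, 4)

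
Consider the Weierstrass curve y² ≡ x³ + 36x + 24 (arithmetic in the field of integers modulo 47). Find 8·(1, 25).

Write G = (1, 25).
Double-and-add on 8 = (1000)₂. Start with G = (1, 25) for the leading 1-bit.
double: tangent at (1, 25): λ = (3·1² + 36)/(2·25) ≡ 39/3. 3⁻¹ ≡ 16 (mod 47) since 3·16 = 48 ≡ 1, so λ ≡ 39·16 ≡ 13.
  x = λ² - 1 - 1 = 169 - 2 ≡ 26; y = λ·(1 - 26) - 25 ≡ 26. → (26, 26)
double: tangent at (26, 26): λ = (3·26² + 36)/(2·26) ≡ 43/5. 5⁻¹ ≡ 19 (mod 47) since 5·19 = 95 ≡ 1, so λ ≡ 43·19 ≡ 18.
  x = λ² - 26 - 26 = 324 - 52 ≡ 37; y = λ·(26 - 37) - 26 ≡ 11. → (37, 11)
double: tangent at (37, 11): λ = (3·37² + 36)/(2·11) ≡ 7/22. 22⁻¹ ≡ 15 (mod 47) since 22·15 = 330 ≡ 1, so λ ≡ 7·15 ≡ 11.
  x = λ² - 37 - 37 = 121 - 74 ≡ 0; y = λ·(37 - 0) - 11 ≡ 20. → (0, 20)

(0, 20)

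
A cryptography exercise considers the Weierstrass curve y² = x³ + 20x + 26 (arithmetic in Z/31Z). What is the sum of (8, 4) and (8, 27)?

The two points share x = 8 and their y-coordinates satisfy 4 + 27 ≡ 0 (mod 31), so they are inverses. Their sum is 𝒪.

O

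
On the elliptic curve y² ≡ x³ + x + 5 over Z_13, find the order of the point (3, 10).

9

2P: tangent at (3, 10): λ = (3·3² + 1)/(2·10) ≡ 2/7. 7⁻¹ ≡ 2 (mod 13), so λ ≡ 2·2 ≡ 4.
  x = λ² - 3 - 3 = 16 - 6 ≡ 10; y = λ·(3 - 10) - 10 ≡ 1. → (10, 1)
3P: (10, 1) + (3, 10). λ = (10 - 1)/(3 - 10) ≡ 9/6 mod 13. 6⁻¹ ≡ 11 (mod 13) since 6·11 = 66 ≡ 1, so λ ≡ 8.
  x = λ² - 10 - 3 = 64 - 13 ≡ 12; y = λ·(10 - 12) - 1 ≡ 9. → (12, 9)
4P: (12, 9) + (3, 10). λ = (10 - 9)/(3 - 12) ≡ 1/4 mod 13. 4⁻¹ ≡ 10 (mod 13), so λ ≡ 10.
  x = λ² - 12 - 3 = 100 - 15 ≡ 7; y = λ·(12 - 7) - 9 ≡ 2. → (7, 2)
5P: (7, 2) + (3, 10). λ = (10 - 2)/(3 - 7) ≡ 8/9 mod 13. 9⁻¹ ≡ 3 (mod 13), so λ ≡ 11.
  x = λ² - 7 - 3 = 121 - 10 ≡ 7; y = λ·(7 - 7) - 2 ≡ 11. → (7, 11)
6P: (7, 11) + (3, 10). λ = (10 - 11)/(3 - 7) ≡ 12/9 mod 13. 9⁻¹ ≡ 3 (mod 13), so λ ≡ 10.
  x = λ² - 7 - 3 = 100 - 10 ≡ 12; y = λ·(7 - 12) - 11 ≡ 4. → (12, 4)
7P: (12, 4) + (3, 10). λ = (10 - 4)/(3 - 12) ≡ 6/4 mod 13. 4⁻¹ ≡ 10 (mod 13), so λ ≡ 8.
  x = λ² - 12 - 3 = 64 - 15 ≡ 10; y = λ·(12 - 10) - 4 ≡ 12. → (10, 12)
8P: (10, 12) + (3, 10). λ = (10 - 12)/(3 - 10) ≡ 11/6 mod 13. 6⁻¹ ≡ 11 (mod 13), so λ ≡ 4.
  x = λ² - 10 - 3 = 16 - 13 ≡ 3; y = λ·(10 - 3) - 12 ≡ 3. → (3, 3)
9P: (3, 3) + (3, 10): same x and y₁ ≡ -y₂, so the sum is the point at infinity.
9P = the point at infinity, so the order is 9.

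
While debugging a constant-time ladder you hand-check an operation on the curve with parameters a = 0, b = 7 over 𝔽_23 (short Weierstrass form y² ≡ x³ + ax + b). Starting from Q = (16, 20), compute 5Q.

Repeated addition: build up to 5Q.
2Q: tangent at (16, 20): λ = (3·16² + 0)/(2·20) ≡ 9/17. 17⁻¹ ≡ 19 (mod 23), so λ ≡ 9·19 ≡ 10.
  x = λ² - 16 - 16 = 100 - 32 ≡ 22; y = λ·(16 - 22) - 20 ≡ 12. → (22, 12)
3Q: (22, 12) + (16, 20). λ = (20 - 12)/(16 - 22) ≡ 8/17 mod 23. 17⁻¹ ≡ 19 (mod 23), so λ ≡ 14.
  x = λ² - 22 - 16 = 196 - 38 ≡ 20; y = λ·(22 - 20) - 12 ≡ 16. → (20, 16)
4Q: (20, 16) + (16, 20). λ = (20 - 16)/(16 - 20) ≡ 4/19 mod 23. 19⁻¹ ≡ 17 (mod 23), so λ ≡ 22.
  x = λ² - 20 - 16 = 484 - 36 ≡ 11; y = λ·(20 - 11) - 16 ≡ 21. → (11, 21)
5Q: (11, 21) + (16, 20). λ = (20 - 21)/(16 - 11) ≡ 22/5 mod 23. 5⁻¹ ≡ 14 (mod 23), so λ ≡ 9.
  x = λ² - 11 - 16 = 81 - 27 ≡ 8; y = λ·(11 - 8) - 21 ≡ 6. → (8, 6)

(8, 6)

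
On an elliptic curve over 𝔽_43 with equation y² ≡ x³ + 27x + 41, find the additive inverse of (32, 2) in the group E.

-(32, 2) = (32, -2 mod 43) = (32, 41).

(32, 41)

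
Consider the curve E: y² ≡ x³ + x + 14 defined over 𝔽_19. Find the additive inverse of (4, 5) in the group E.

(4, 14)

-(4, 5) = (4, -5 mod 19) = (4, 14).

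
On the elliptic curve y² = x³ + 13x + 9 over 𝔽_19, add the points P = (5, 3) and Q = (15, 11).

(8, 6)

(5, 3) + (15, 11). λ = (11 - 3)/(15 - 5) ≡ 8/10 mod 19. 10⁻¹ ≡ 2 (mod 19) since 10·2 = 20 ≡ 1, so λ ≡ 16.
  x = λ² - 5 - 15 = 256 - 20 ≡ 8; y = λ·(5 - 8) - 3 ≡ 6. → (8, 6)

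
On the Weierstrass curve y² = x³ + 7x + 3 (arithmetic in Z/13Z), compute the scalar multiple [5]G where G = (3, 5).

(6, 1)

Double-and-add on 5 = (101)₂. Start with G = (3, 5) for the leading 1-bit.
double: tangent at (3, 5): λ = (3·3² + 7)/(2·5) ≡ 8/10. 10⁻¹ ≡ 4 (mod 13), so λ ≡ 8·4 ≡ 6.
  x = λ² - 3 - 3 = 36 - 6 ≡ 4; y = λ·(3 - 4) - 5 ≡ 2. → (4, 2)
double: tangent at (4, 2): λ = (3·4² + 7)/(2·2) ≡ 3/4. 4⁻¹ ≡ 10 (mod 13), so λ ≡ 3·10 ≡ 4.
  x = λ² - 4 - 4 = 16 - 8 ≡ 8; y = λ·(4 - 8) - 2 ≡ 8. → (8, 8)
add G: (8, 8) + (3, 5). λ = (5 - 8)/(3 - 8) ≡ 10/8 mod 13. 8⁻¹ ≡ 5 (mod 13), so λ ≡ 11.
  x = λ² - 8 - 3 = 121 - 11 ≡ 6; y = λ·(8 - 6) - 8 ≡ 1. → (6, 1)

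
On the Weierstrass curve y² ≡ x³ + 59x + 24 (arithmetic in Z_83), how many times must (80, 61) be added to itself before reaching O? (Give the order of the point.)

4

2P: tangent at (80, 61): λ = (3·80² + 59)/(2·61) ≡ 3/39. 39⁻¹ ≡ 66 (mod 83), so λ ≡ 3·66 ≡ 32.
  x = λ² - 80 - 80 = 1024 - 160 ≡ 34; y = λ·(80 - 34) - 61 ≡ 0. → (34, 0)
3P: (34, 0) + (80, 61). λ = (61 - 0)/(80 - 34) ≡ 61/46 mod 83. 46⁻¹ ≡ 74 (mod 83), so λ ≡ 32.
  x = λ² - 34 - 80 = 1024 - 114 ≡ 80; y = λ·(34 - 80) - 0 ≡ 22. → (80, 22)
4P: (80, 22) + (80, 61): same x and y₁ ≡ -y₂, so the sum is O.
4P = O, so the order is 4.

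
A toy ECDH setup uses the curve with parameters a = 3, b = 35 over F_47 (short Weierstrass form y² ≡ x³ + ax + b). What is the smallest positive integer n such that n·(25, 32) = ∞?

2P: tangent at (25, 32): λ = (3·25² + 3)/(2·32) ≡ 45/17. 17⁻¹ ≡ 36 (mod 47), so λ ≡ 45·36 ≡ 22.
  x = λ² - 25 - 25 = 484 - 50 ≡ 11; y = λ·(25 - 11) - 32 ≡ 41. → (11, 41)
3P: (11, 41) + (25, 32). λ = (32 - 41)/(25 - 11) ≡ 38/14 mod 47. 14⁻¹ ≡ 37 (mod 47), so λ ≡ 43.
  x = λ² - 11 - 25 = 1849 - 36 ≡ 27; y = λ·(11 - 27) - 41 ≡ 23. → (27, 23)
4P: (27, 23) + (25, 32). λ = (32 - 23)/(25 - 27) ≡ 9/45 mod 47. 45⁻¹ ≡ 23 (mod 47), so λ ≡ 19.
  x = λ² - 27 - 25 = 361 - 52 ≡ 27; y = λ·(27 - 27) - 23 ≡ 24. → (27, 24)
5P: (27, 24) + (25, 32). λ = (32 - 24)/(25 - 27) ≡ 8/45 mod 47. 45⁻¹ ≡ 23 (mod 47), so λ ≡ 43.
  x = λ² - 27 - 25 = 1849 - 52 ≡ 11; y = λ·(27 - 11) - 24 ≡ 6. → (11, 6)
6P: (11, 6) + (25, 32). λ = (32 - 6)/(25 - 11) ≡ 26/14 mod 47. 14⁻¹ ≡ 37 (mod 47) since 14·37 = 518 ≡ 1, so λ ≡ 22.
  x = λ² - 11 - 25 = 484 - 36 ≡ 25; y = λ·(11 - 25) - 6 ≡ 15. → (25, 15)
7P: (25, 15) + (25, 32): same x and y₁ ≡ -y₂, so the sum is ∞.
7P = ∞, so the order is 7.

7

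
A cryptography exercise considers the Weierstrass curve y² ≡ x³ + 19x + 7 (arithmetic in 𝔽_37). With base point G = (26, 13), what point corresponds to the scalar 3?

Repeated addition: build up to 3G.
2G: tangent at (26, 13): λ = (3·26² + 19)/(2·13) ≡ 12/26. 26⁻¹ ≡ 10 (mod 37) since 26·10 = 260 ≡ 1, so λ ≡ 12·10 ≡ 9.
  x = λ² - 26 - 26 = 81 - 52 ≡ 29; y = λ·(26 - 29) - 13 ≡ 34. → (29, 34)
3G: (29, 34) + (26, 13). λ = (13 - 34)/(26 - 29) ≡ 16/34 mod 37. 34⁻¹ ≡ 12 (mod 37) since 34·12 = 408 ≡ 1, so λ ≡ 7.
  x = λ² - 29 - 26 = 49 - 55 ≡ 31; y = λ·(29 - 31) - 34 ≡ 26. → (31, 26)

(31, 26)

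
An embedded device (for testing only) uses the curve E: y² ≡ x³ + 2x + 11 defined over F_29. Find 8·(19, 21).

(10, 4)

Write G = (19, 21).
Repeated addition: build up to 8G.
2G: tangent at (19, 21): λ = (3·19² + 2)/(2·21) ≡ 12/13. 13⁻¹ ≡ 9 (mod 29) since 13·9 = 117 ≡ 1, so λ ≡ 12·9 ≡ 21.
  x = λ² - 19 - 19 = 441 - 38 ≡ 26; y = λ·(19 - 26) - 21 ≡ 6. → (26, 6)
3G: (26, 6) + (19, 21). λ = (21 - 6)/(19 - 26) ≡ 15/22 mod 29. 22⁻¹ ≡ 4 (mod 29), so λ ≡ 2.
  x = λ² - 26 - 19 = 4 - 45 ≡ 17; y = λ·(26 - 17) - 6 ≡ 12. → (17, 12)
4G: (17, 12) + (19, 21). λ = (21 - 12)/(19 - 17) ≡ 9/2 mod 29. 2⁻¹ ≡ 15 (mod 29) since 2·15 = 30 ≡ 1, so λ ≡ 19.
  x = λ² - 17 - 19 = 361 - 36 ≡ 6; y = λ·(17 - 6) - 12 ≡ 23. → (6, 23)
5G: (6, 23) + (19, 21). λ = (21 - 23)/(19 - 6) ≡ 27/13 mod 29. 13⁻¹ ≡ 9 (mod 29), so λ ≡ 11.
  x = λ² - 6 - 19 = 121 - 25 ≡ 9; y = λ·(6 - 9) - 23 ≡ 2. → (9, 2)
6G: (9, 2) + (19, 21). λ = (21 - 2)/(19 - 9) ≡ 19/10 mod 29. 10⁻¹ ≡ 3 (mod 29) since 10·3 = 30 ≡ 1, so λ ≡ 28.
  x = λ² - 9 - 19 = 784 - 28 ≡ 2; y = λ·(9 - 2) - 2 ≡ 20. → (2, 20)
7G: (2, 20) + (19, 21). λ = (21 - 20)/(19 - 2) ≡ 1/17 mod 29. 17⁻¹ ≡ 12 (mod 29), so λ ≡ 12.
  x = λ² - 2 - 19 = 144 - 21 ≡ 7; y = λ·(2 - 7) - 20 ≡ 7. → (7, 7)
8G: (7, 7) + (19, 21). λ = (21 - 7)/(19 - 7) ≡ 14/12 mod 29. 12⁻¹ ≡ 17 (mod 29) since 12·17 = 204 ≡ 1, so λ ≡ 6.
  x = λ² - 7 - 19 = 36 - 26 ≡ 10; y = λ·(7 - 10) - 7 ≡ 4. → (10, 4)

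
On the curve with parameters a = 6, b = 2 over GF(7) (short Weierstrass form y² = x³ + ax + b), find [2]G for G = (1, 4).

tangent at (1, 4): λ = (3·1² + 6)/(2·4) ≡ 2/1. 1⁻¹ ≡ 1 (mod 7) since 1·1 = 1 ≡ 1, so λ ≡ 2·1 ≡ 2.
  x = λ² - 1 - 1 = 4 - 2 ≡ 2; y = λ·(1 - 2) - 4 ≡ 1. → (2, 1)

(2, 1)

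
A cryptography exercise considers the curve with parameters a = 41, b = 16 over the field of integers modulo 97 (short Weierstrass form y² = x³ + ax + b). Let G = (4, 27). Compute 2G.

tangent at (4, 27): λ = (3·4² + 41)/(2·27) ≡ 89/54. 54⁻¹ ≡ 9 (mod 97), so λ ≡ 89·9 ≡ 25.
  x = λ² - 4 - 4 = 625 - 8 ≡ 35; y = λ·(4 - 35) - 27 ≡ 71. → (35, 71)

(35, 71)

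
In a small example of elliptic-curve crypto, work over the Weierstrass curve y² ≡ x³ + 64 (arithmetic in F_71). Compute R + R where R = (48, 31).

tangent at (48, 31): λ = (3·48² + 0)/(2·31) ≡ 25/62. 62⁻¹ ≡ 63 (mod 71), so λ ≡ 25·63 ≡ 13.
  x = λ² - 48 - 48 = 169 - 96 ≡ 2; y = λ·(48 - 2) - 31 ≡ 70. → (2, 70)

(2, 70)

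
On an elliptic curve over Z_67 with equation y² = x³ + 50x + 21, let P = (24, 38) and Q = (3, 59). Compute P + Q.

(24, 38) + (3, 59). λ = (59 - 38)/(3 - 24) ≡ 21/46 mod 67. 46⁻¹ ≡ 51 (mod 67) since 46·51 = 2346 ≡ 1, so λ ≡ 66.
  x = λ² - 24 - 3 = 4356 - 27 ≡ 41; y = λ·(24 - 41) - 38 ≡ 46. → (41, 46)

(41, 46)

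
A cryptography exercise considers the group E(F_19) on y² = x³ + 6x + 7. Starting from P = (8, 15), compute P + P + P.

Repeated addition: build up to 3P.
2P: tangent at (8, 15): λ = (3·8² + 6)/(2·15) ≡ 8/11. 11⁻¹ ≡ 7 (mod 19), so λ ≡ 8·7 ≡ 18.
  x = λ² - 8 - 8 = 324 - 16 ≡ 4; y = λ·(8 - 4) - 15 ≡ 0. → (4, 0)
3P: (4, 0) + (8, 15). λ = (15 - 0)/(8 - 4) ≡ 15/4 mod 19. 4⁻¹ ≡ 5 (mod 19), so λ ≡ 18.
  x = λ² - 4 - 8 = 324 - 12 ≡ 8; y = λ·(4 - 8) - 0 ≡ 4. → (8, 4)

(8, 4)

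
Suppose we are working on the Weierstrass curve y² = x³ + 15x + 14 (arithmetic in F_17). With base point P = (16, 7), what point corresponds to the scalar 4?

Repeated addition: build up to 4P.
2P: tangent at (16, 7): λ = (3·16² + 15)/(2·7) ≡ 1/14. 14⁻¹ ≡ 11 (mod 17), so λ ≡ 1·11 ≡ 11.
  x = λ² - 16 - 16 = 121 - 32 ≡ 4; y = λ·(16 - 4) - 7 ≡ 6. → (4, 6)
3P: (4, 6) + (16, 7). λ = (7 - 6)/(16 - 4) ≡ 1/12 mod 17. 12⁻¹ ≡ 10 (mod 17), so λ ≡ 10.
  x = λ² - 4 - 16 = 100 - 20 ≡ 12; y = λ·(4 - 12) - 6 ≡ 16. → (12, 16)
4P: (12, 16) + (16, 7). λ = (7 - 16)/(16 - 12) ≡ 8/4 mod 17. 4⁻¹ ≡ 13 (mod 17) since 4·13 = 52 ≡ 1, so λ ≡ 2.
  x = λ² - 12 - 16 = 4 - 28 ≡ 10; y = λ·(12 - 10) - 16 ≡ 5. → (10, 5)

(10, 5)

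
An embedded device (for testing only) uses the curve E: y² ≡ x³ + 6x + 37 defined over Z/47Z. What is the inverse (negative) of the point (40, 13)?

-(40, 13) = (40, -13 mod 47) = (40, 34).

(40, 34)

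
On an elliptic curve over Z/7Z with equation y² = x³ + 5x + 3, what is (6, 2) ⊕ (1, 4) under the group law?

(1, 3)

(6, 2) + (1, 4). λ = (4 - 2)/(1 - 6) ≡ 2/2 mod 7. 2⁻¹ ≡ 4 (mod 7), so λ ≡ 1.
  x = λ² - 6 - 1 = 1 - 7 ≡ 1; y = λ·(6 - 1) - 2 ≡ 3. → (1, 3)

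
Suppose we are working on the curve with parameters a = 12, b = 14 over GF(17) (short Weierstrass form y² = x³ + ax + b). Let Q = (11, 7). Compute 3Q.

(7, 4)

Repeated addition: build up to 3Q.
2Q: tangent at (11, 7): λ = (3·11² + 12)/(2·7) ≡ 1/14. 14⁻¹ ≡ 11 (mod 17) since 14·11 = 154 ≡ 1, so λ ≡ 1·11 ≡ 11.
  x = λ² - 11 - 11 = 121 - 22 ≡ 14; y = λ·(11 - 14) - 7 ≡ 11. → (14, 11)
3Q: (14, 11) + (11, 7). λ = (7 - 11)/(11 - 14) ≡ 13/14 mod 17. 14⁻¹ ≡ 11 (mod 17), so λ ≡ 7.
  x = λ² - 14 - 11 = 49 - 25 ≡ 7; y = λ·(14 - 7) - 11 ≡ 4. → (7, 4)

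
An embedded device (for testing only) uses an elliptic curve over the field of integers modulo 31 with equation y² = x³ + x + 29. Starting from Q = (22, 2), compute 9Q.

Repeated addition: build up to 9Q.
2Q: tangent at (22, 2): λ = (3·22² + 1)/(2·2) ≡ 27/4. 4⁻¹ ≡ 8 (mod 31) since 4·8 = 32 ≡ 1, so λ ≡ 27·8 ≡ 30.
  x = λ² - 22 - 22 = 900 - 44 ≡ 19; y = λ·(22 - 19) - 2 ≡ 26. → (19, 26)
3Q: (19, 26) + (22, 2). λ = (2 - 26)/(22 - 19) ≡ 7/3 mod 31. 3⁻¹ ≡ 21 (mod 31) since 3·21 = 63 ≡ 1, so λ ≡ 23.
  x = λ² - 19 - 22 = 529 - 41 ≡ 23; y = λ·(19 - 23) - 26 ≡ 6. → (23, 6)
4Q: (23, 6) + (22, 2). λ = (2 - 6)/(22 - 23) ≡ 27/30 mod 31. 30⁻¹ ≡ 30 (mod 31) since 30·30 = 900 ≡ 1, so λ ≡ 4.
  x = λ² - 23 - 22 = 16 - 45 ≡ 2; y = λ·(23 - 2) - 6 ≡ 16. → (2, 16)
5Q: (2, 16) + (22, 2). λ = (2 - 16)/(22 - 2) ≡ 17/20 mod 31. 20⁻¹ ≡ 14 (mod 31), so λ ≡ 21.
  x = λ² - 2 - 22 = 441 - 24 ≡ 14; y = λ·(2 - 14) - 16 ≡ 11. → (14, 11)
6Q: (14, 11) + (22, 2). λ = (2 - 11)/(22 - 14) ≡ 22/8 mod 31. 8⁻¹ ≡ 4 (mod 31), so λ ≡ 26.
  x = λ² - 14 - 22 = 676 - 36 ≡ 20; y = λ·(14 - 20) - 11 ≡ 19. → (20, 19)
7Q: (20, 19) + (22, 2). λ = (2 - 19)/(22 - 20) ≡ 14/2 mod 31. 2⁻¹ ≡ 16 (mod 31), so λ ≡ 7.
  x = λ² - 20 - 22 = 49 - 42 ≡ 7; y = λ·(20 - 7) - 19 ≡ 10. → (7, 10)
8Q: (7, 10) + (22, 2). λ = (2 - 10)/(22 - 7) ≡ 23/15 mod 31. 15⁻¹ ≡ 29 (mod 31) since 15·29 = 435 ≡ 1, so λ ≡ 16.
  x = λ² - 7 - 22 = 256 - 29 ≡ 10; y = λ·(7 - 10) - 10 ≡ 4. → (10, 4)
9Q: (10, 4) + (22, 2). λ = (2 - 4)/(22 - 10) ≡ 29/12 mod 31. 12⁻¹ ≡ 13 (mod 31), so λ ≡ 5.
  x = λ² - 10 - 22 = 25 - 32 ≡ 24; y = λ·(10 - 24) - 4 ≡ 19. → (24, 19)

(24, 19)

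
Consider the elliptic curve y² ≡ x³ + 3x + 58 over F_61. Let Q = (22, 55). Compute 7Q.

Repeated addition: build up to 7Q.
2Q: tangent at (22, 55): λ = (3·22² + 3)/(2·55) ≡ 52/49. 49⁻¹ ≡ 5 (mod 61), so λ ≡ 52·5 ≡ 16.
  x = λ² - 22 - 22 = 256 - 44 ≡ 29; y = λ·(22 - 29) - 55 ≡ 16. → (29, 16)
3Q: (29, 16) + (22, 55). λ = (55 - 16)/(22 - 29) ≡ 39/54 mod 61. 54⁻¹ ≡ 26 (mod 61), so λ ≡ 38.
  x = λ² - 29 - 22 = 1444 - 51 ≡ 51; y = λ·(29 - 51) - 16 ≡ 2. → (51, 2)
4Q: (51, 2) + (22, 55). λ = (55 - 2)/(22 - 51) ≡ 53/32 mod 61. 32⁻¹ ≡ 21 (mod 61) since 32·21 = 672 ≡ 1, so λ ≡ 15.
  x = λ² - 51 - 22 = 225 - 73 ≡ 30; y = λ·(51 - 30) - 2 ≡ 8. → (30, 8)
5Q: (30, 8) + (22, 55). λ = (55 - 8)/(22 - 30) ≡ 47/53 mod 61. 53⁻¹ ≡ 38 (mod 61), so λ ≡ 17.
  x = λ² - 30 - 22 = 289 - 52 ≡ 54; y = λ·(30 - 54) - 8 ≡ 11. → (54, 11)
6Q: (54, 11) + (22, 55). λ = (55 - 11)/(22 - 54) ≡ 44/29 mod 61. 29⁻¹ ≡ 40 (mod 61), so λ ≡ 52.
  x = λ² - 54 - 22 = 2704 - 76 ≡ 5; y = λ·(54 - 5) - 11 ≡ 36. → (5, 36)
7Q: (5, 36) + (22, 55). λ = (55 - 36)/(22 - 5) ≡ 19/17 mod 61. 17⁻¹ ≡ 18 (mod 61) since 17·18 = 306 ≡ 1, so λ ≡ 37.
  x = λ² - 5 - 22 = 1369 - 27 ≡ 0; y = λ·(5 - 0) - 36 ≡ 27. → (0, 27)

(0, 27)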